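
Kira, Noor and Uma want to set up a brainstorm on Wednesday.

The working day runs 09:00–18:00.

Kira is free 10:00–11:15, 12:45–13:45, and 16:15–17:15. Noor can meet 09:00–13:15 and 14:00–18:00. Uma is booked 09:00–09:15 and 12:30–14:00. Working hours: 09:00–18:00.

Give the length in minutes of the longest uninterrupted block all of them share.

75 minutes

Uma free within 09:00–18:00: 09:15–12:30, 14:00–18:00.
Kira ∩ Noor: 10:00–11:15, 12:45–13:15, 16:15–17:15.
Kira ∩ Noor ∩ Uma: 10:00–11:15, 16:15–17:15.
Common window lengths: 75, 60 min; longest is 75.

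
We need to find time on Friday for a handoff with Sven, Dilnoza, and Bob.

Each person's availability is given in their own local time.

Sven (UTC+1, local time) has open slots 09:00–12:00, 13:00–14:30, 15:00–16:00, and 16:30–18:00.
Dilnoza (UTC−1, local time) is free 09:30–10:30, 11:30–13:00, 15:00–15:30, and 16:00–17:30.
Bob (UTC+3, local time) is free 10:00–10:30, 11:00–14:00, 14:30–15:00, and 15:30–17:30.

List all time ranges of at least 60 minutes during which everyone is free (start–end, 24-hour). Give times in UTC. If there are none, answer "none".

Sven → UTC: 08:00–11:00, 12:00–13:30, 14:00–15:00, 15:30–17:00.
Dilnoza → UTC: 10:30–11:30, 12:30–14:00, 16:00–16:30, 17:00–18:30.
Bob → UTC: 07:00–07:30, 08:00–11:00, 11:30–12:00, 12:30–14:30.
Sven ∩ Dilnoza: 10:30–11:00, 12:30–13:30, 16:00–16:30.
Sven ∩ Dilnoza ∩ Bob: 10:30–11:00, 12:30–13:30.
Windows ≥ 60 min: 12:30–13:30.

12:30–13:30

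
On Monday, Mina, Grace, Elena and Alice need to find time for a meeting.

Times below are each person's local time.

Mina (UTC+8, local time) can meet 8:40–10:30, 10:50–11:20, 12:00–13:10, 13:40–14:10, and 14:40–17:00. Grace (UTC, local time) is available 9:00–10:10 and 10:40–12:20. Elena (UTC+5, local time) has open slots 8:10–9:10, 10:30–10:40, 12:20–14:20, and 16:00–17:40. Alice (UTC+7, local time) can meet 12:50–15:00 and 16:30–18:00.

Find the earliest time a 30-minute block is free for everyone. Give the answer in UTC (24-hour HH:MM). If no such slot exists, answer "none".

none

Mina → UTC: 00:40–02:30, 02:50–03:20, 04:00–05:10, 05:40–06:10, 06:40–09:00.
Grace → UTC: 09:00–10:10, 10:40–12:20.
Elena → UTC: 03:10–04:10, 05:30–05:40, 07:20–09:20, 11:00–12:40.
Alice → UTC: 05:50–08:00, 09:30–11:00.
Mina ∩ Grace: (none).
Mina ∩ Grace ∩ Elena: (none).
Mina ∩ Grace ∩ Elena ∩ Alice: (none).
Windows ≥ 30 min: (none).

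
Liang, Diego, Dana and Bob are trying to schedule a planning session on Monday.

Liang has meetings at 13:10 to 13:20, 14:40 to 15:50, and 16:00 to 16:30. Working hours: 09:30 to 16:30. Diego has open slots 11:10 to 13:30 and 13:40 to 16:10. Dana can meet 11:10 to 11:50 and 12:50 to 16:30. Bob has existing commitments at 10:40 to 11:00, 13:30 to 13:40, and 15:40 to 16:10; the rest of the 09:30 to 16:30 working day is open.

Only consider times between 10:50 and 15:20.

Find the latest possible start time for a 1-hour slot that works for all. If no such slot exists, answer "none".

Liang free within 09:30–16:30: 09:30–13:10, 13:20–14:40, 15:50–16:00.
Bob free within 09:30–16:30: 09:30–10:40, 11:00–13:30, 13:40–15:40, 16:10–16:30.
Liang ∩ Diego: 11:10–13:10, 13:20–13:30, 13:40–14:40, 15:50–16:00.
Liang ∩ Diego ∩ Dana: 11:10–11:50, 12:50–13:10, 13:20–13:30, 13:40–14:40, 15:50–16:00.
Liang ∩ Diego ∩ Dana ∩ Bob: 11:10–11:50, 12:50–13:10, 13:20–13:30, 13:40–14:40.
Restricted to 10:50–15:20: 11:10–11:50, 12:50–13:10, 13:20–13:30, 13:40–14:40.
Windows ≥ 60 min: 13:40–14:40.
Latest start in the last window 13:40–14:40 is 14:40 − 60 min = 13:40.

13:40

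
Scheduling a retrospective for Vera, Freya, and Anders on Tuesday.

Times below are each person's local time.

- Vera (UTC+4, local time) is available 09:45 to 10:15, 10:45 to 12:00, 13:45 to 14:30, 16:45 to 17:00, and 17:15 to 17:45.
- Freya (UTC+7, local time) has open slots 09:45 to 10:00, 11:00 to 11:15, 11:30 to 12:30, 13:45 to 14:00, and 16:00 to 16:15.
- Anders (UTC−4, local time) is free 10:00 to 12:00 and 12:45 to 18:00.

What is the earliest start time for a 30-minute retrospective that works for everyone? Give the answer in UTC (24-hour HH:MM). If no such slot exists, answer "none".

Vera → UTC: 05:45–06:15, 06:45–08:00, 09:45–10:30, 12:45–13:00, 13:15–13:45.
Freya → UTC: 02:45–03:00, 04:00–04:15, 04:30–05:30, 06:45–07:00, 09:00–09:15.
Anders → UTC: 14:00–16:00, 16:45–22:00.
Vera ∩ Freya: 06:45–07:00.
Vera ∩ Freya ∩ Anders: (none).
Windows ≥ 30 min: (none).

none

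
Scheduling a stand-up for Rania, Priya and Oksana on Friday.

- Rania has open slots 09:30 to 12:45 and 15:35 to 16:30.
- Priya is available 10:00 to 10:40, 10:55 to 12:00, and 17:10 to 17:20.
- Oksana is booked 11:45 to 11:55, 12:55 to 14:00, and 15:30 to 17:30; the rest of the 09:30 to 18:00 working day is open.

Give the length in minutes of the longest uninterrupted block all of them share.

Oksana free within 09:30–18:00: 09:30–11:45, 11:55–12:55, 14:00–15:30, 17:30–18:00.
Rania ∩ Priya: 10:00–10:40, 10:55–12:00.
Rania ∩ Priya ∩ Oksana: 10:00–10:40, 10:55–11:45, 11:55–12:00.
Common window lengths: 40, 50, 5 min; longest is 50.

50 minutes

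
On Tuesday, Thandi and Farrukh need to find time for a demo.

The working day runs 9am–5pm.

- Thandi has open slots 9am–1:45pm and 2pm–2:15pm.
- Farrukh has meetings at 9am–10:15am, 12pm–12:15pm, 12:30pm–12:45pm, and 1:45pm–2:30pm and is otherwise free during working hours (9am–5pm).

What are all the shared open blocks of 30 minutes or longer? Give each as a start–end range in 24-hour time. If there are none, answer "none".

10:15–12:00, 12:45–13:45

Farrukh free within 09:00–17:00: 10:15–12:00, 12:15–12:30, 12:45–13:45, 14:30–17:00.
Thandi ∩ Farrukh: 10:15–12:00, 12:15–12:30, 12:45–13:45.
Windows ≥ 30 min: 10:15–12:00, 12:45–13:45.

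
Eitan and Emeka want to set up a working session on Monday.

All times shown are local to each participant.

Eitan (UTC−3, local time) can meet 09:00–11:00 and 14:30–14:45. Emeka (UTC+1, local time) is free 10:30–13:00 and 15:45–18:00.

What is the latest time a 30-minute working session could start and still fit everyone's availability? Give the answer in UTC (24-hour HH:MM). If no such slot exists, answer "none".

none

Eitan → UTC: 12:00–14:00, 17:30–17:45.
Emeka → UTC: 09:30–12:00, 14:45–17:00.
Eitan ∩ Emeka: (none).
Windows ≥ 30 min: (none).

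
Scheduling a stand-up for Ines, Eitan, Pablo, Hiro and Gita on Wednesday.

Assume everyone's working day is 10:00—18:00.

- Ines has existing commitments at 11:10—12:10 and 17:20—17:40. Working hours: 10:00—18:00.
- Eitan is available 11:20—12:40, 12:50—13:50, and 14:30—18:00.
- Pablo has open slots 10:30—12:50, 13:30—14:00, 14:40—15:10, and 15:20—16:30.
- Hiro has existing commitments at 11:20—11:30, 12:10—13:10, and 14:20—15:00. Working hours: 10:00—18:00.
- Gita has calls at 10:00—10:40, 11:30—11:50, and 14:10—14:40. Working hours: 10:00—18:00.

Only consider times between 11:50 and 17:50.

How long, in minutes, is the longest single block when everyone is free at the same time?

70 minutes

Ines free within 10:00–18:00: 10:00–11:10, 12:10–17:20, 17:40–18:00.
Hiro free within 10:00–18:00: 10:00–11:20, 11:30–12:10, 13:10–14:20, 15:00–18:00.
Gita free within 10:00–18:00: 10:40–11:30, 11:50–14:10, 14:40–18:00.
Ines ∩ Eitan: 12:10–12:40, 12:50–13:50, 14:30–17:20, 17:40–18:00.
Ines ∩ Eitan ∩ Pablo: 12:10–12:40, 13:30–13:50, 14:40–15:10, 15:20–16:30.
Ines ∩ Eitan ∩ Pablo ∩ Hiro: 13:30–13:50, 15:00–15:10, 15:20–16:30.
Ines ∩ Eitan ∩ Pablo ∩ Hiro ∩ Gita: 13:30–13:50, 15:00–15:10, 15:20–16:30.
Restricted to 11:50–17:50: 13:30–13:50, 15:00–15:10, 15:20–16:30.
Common window lengths: 20, 10, 70 min; longest is 70.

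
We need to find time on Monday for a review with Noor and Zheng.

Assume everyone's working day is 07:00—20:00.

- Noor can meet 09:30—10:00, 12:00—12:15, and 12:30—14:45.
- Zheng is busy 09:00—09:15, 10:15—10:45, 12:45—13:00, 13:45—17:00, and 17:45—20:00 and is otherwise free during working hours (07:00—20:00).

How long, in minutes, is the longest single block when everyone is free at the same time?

45 minutes

Zheng free within 07:00–20:00: 07:00–09:00, 09:15–10:15, 10:45–12:45, 13:00–13:45, 17:00–17:45.
Noor ∩ Zheng: 09:30–10:00, 12:00–12:15, 12:30–12:45, 13:00–13:45.
Common window lengths: 30, 15, 15, 45 min; longest is 45.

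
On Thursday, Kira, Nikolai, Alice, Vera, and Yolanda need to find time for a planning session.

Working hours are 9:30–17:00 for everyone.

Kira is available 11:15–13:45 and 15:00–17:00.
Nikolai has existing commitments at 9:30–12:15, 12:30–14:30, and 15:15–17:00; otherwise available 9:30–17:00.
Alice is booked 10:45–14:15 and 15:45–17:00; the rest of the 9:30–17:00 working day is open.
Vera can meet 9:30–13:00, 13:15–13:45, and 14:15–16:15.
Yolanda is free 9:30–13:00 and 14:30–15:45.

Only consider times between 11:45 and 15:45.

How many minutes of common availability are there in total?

15 minutes

Nikolai free within 09:30–17:00: 12:15–12:30, 14:30–15:15.
Alice free within 09:30–17:00: 09:30–10:45, 14:15–15:45.
Kira ∩ Nikolai: 12:15–12:30, 15:00–15:15.
Kira ∩ Nikolai ∩ Alice: 15:00–15:15.
Kira ∩ Nikolai ∩ Alice ∩ Vera: 15:00–15:15.
Kira ∩ Nikolai ∩ Alice ∩ Vera ∩ Yolanda: 15:00–15:15.
Restricted to 11:45–15:45: 15:00–15:15.
Total common minutes: 15.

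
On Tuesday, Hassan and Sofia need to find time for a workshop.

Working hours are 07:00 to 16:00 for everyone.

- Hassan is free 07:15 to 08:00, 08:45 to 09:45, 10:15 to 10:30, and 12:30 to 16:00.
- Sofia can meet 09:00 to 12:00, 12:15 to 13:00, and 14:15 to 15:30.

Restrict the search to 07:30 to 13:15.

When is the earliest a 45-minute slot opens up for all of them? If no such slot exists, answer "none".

09:00

Hassan ∩ Sofia: 09:00–09:45, 10:15–10:30, 12:30–13:00, 14:15–15:30.
Restricted to 07:30–13:15: 09:00–09:45, 10:15–10:30, 12:30–13:00.
Windows ≥ 45 min: 09:00–09:45.
Earliest such window starts at 09:00.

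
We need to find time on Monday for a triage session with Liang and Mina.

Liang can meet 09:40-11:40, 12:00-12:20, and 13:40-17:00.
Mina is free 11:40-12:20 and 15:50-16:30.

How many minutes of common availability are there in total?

60 minutes

Liang ∩ Mina: 12:00–12:20, 15:50–16:30.
Total common minutes: 20 + 40 = 60.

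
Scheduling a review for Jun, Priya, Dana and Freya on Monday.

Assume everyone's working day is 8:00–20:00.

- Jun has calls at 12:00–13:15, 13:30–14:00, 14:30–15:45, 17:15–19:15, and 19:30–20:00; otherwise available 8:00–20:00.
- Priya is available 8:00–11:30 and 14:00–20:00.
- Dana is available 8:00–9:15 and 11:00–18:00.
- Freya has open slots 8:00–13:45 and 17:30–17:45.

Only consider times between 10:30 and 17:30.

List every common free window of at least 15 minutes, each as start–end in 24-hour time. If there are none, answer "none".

11:00–11:30

Jun free within 08:00–20:00: 08:00–12:00, 13:15–13:30, 14:00–14:30, 15:45–17:15, 19:15–19:30.
Jun ∩ Priya: 08:00–11:30, 14:00–14:30, 15:45–17:15, 19:15–19:30.
Jun ∩ Priya ∩ Dana: 08:00–09:15, 11:00–11:30, 14:00–14:30, 15:45–17:15.
Jun ∩ Priya ∩ Dana ∩ Freya: 08:00–09:15, 11:00–11:30.
Restricted to 10:30–17:30: 11:00–11:30.
Windows ≥ 15 min: 11:00–11:30.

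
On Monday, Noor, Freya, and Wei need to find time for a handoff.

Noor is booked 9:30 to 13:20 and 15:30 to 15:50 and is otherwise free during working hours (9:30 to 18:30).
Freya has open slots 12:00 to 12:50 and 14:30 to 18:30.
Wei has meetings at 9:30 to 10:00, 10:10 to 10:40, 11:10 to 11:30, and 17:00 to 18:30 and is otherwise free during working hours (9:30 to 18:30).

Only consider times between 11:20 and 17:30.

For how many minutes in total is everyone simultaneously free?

Noor free within 09:30–18:30: 13:20–15:30, 15:50–18:30.
Wei free within 09:30–18:30: 10:00–10:10, 10:40–11:10, 11:30–17:00.
Noor ∩ Freya: 14:30–15:30, 15:50–18:30.
Noor ∩ Freya ∩ Wei: 14:30–15:30, 15:50–17:00.
Restricted to 11:20–17:30: 14:30–15:30, 15:50–17:00.
Total common minutes: 60 + 70 = 130.

130 minutes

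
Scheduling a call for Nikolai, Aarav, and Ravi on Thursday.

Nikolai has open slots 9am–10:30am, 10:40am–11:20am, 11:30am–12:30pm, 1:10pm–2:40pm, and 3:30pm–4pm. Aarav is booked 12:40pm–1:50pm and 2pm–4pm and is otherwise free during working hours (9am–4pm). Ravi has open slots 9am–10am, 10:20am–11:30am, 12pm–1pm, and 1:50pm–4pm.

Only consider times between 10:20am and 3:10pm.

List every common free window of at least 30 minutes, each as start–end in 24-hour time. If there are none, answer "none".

Aarav free within 09:00–16:00: 09:00–12:40, 13:50–14:00.
Nikolai ∩ Aarav: 09:00–10:30, 10:40–11:20, 11:30–12:30, 13:50–14:00.
Nikolai ∩ Aarav ∩ Ravi: 09:00–10:00, 10:20–10:30, 10:40–11:20, 12:00–12:30, 13:50–14:00.
Restricted to 10:20–15:10: 10:20–10:30, 10:40–11:20, 12:00–12:30, 13:50–14:00.
Windows ≥ 30 min: 10:40–11:20, 12:00–12:30.

10:40–11:20, 12:00–12:30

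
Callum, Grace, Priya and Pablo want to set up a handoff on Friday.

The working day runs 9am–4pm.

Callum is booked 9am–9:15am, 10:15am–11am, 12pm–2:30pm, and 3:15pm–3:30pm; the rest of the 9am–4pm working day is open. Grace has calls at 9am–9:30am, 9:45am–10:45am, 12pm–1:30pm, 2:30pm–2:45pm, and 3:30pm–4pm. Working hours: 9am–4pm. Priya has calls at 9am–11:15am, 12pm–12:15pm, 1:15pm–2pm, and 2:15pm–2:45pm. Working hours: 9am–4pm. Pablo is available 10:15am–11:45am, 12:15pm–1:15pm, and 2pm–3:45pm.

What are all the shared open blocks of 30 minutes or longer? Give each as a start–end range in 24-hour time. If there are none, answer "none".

11:15–11:45, 14:45–15:15

Callum free within 09:00–16:00: 09:15–10:15, 11:00–12:00, 14:30–15:15, 15:30–16:00.
Grace free within 09:00–16:00: 09:30–09:45, 10:45–12:00, 13:30–14:30, 14:45–15:30.
Priya free within 09:00–16:00: 11:15–12:00, 12:15–13:15, 14:00–14:15, 14:45–16:00.
Callum ∩ Grace: 09:30–09:45, 11:00–12:00, 14:45–15:15.
Callum ∩ Grace ∩ Priya: 11:15–12:00, 14:45–15:15.
Callum ∩ Grace ∩ Priya ∩ Pablo: 11:15–11:45, 14:45–15:15.
Windows ≥ 30 min: 11:15–11:45, 14:45–15:15.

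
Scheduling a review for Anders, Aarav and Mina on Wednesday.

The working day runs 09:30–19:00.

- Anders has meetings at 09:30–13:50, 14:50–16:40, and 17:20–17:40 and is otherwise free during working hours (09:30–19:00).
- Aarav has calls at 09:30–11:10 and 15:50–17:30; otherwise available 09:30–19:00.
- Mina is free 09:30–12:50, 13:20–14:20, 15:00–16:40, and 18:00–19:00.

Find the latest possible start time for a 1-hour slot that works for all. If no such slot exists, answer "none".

Anders free within 09:30–19:00: 13:50–14:50, 16:40–17:20, 17:40–19:00.
Aarav free within 09:30–19:00: 11:10–15:50, 17:30–19:00.
Anders ∩ Aarav: 13:50–14:50, 17:40–19:00.
Anders ∩ Aarav ∩ Mina: 13:50–14:20, 18:00–19:00.
Windows ≥ 60 min: 18:00–19:00.
Latest start in the last window 18:00–19:00 is 19:00 − 60 min = 18:00.

18:00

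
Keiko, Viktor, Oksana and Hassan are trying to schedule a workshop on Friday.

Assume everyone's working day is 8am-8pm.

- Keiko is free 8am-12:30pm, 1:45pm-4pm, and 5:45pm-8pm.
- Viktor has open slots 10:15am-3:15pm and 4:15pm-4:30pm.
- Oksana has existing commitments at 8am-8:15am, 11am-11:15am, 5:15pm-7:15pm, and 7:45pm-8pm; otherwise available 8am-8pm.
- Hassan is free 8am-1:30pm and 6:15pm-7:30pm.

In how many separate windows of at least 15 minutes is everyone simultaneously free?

Oksana free within 08:00–20:00: 08:15–11:00, 11:15–17:15, 19:15–19:45.
Keiko ∩ Viktor: 10:15–12:30, 13:45–15:15.
Keiko ∩ Viktor ∩ Oksana: 10:15–11:00, 11:15–12:30, 13:45–15:15.
Keiko ∩ Viktor ∩ Oksana ∩ Hassan: 10:15–11:00, 11:15–12:30.
Windows ≥ 15 min: 10:15–11:00, 11:15–12:30.
That's 2 windows.

2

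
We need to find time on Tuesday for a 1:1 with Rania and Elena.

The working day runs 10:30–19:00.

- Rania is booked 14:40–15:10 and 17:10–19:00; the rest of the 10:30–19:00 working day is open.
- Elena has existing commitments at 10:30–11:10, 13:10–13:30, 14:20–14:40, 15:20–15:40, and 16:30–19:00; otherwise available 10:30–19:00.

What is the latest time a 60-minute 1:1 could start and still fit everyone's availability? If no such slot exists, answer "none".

Rania free within 10:30–19:00: 10:30–14:40, 15:10–17:10.
Elena free within 10:30–19:00: 11:10–13:10, 13:30–14:20, 14:40–15:20, 15:40–16:30.
Rania ∩ Elena: 11:10–13:10, 13:30–14:20, 15:10–15:20, 15:40–16:30.
Windows ≥ 60 min: 11:10–13:10.
Latest start in the last window 11:10–13:10 is 13:10 − 60 min = 12:10.

12:10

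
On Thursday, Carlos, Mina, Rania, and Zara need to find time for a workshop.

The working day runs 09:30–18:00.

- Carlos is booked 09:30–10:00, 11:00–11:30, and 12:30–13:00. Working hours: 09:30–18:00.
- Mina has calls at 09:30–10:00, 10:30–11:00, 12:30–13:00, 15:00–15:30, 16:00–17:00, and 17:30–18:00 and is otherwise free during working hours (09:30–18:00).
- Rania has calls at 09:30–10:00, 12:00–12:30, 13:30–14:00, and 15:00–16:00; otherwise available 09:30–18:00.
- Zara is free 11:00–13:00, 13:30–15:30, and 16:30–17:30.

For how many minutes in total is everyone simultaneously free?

120 minutes

Carlos free within 09:30–18:00: 10:00–11:00, 11:30–12:30, 13:00–18:00.
Mina free within 09:30–18:00: 10:00–10:30, 11:00–12:30, 13:00–15:00, 15:30–16:00, 17:00–17:30.
Rania free within 09:30–18:00: 10:00–12:00, 12:30–13:30, 14:00–15:00, 16:00–18:00.
Carlos ∩ Mina: 10:00–10:30, 11:30–12:30, 13:00–15:00, 15:30–16:00, 17:00–17:30.
Carlos ∩ Mina ∩ Rania: 10:00–10:30, 11:30–12:00, 13:00–13:30, 14:00–15:00, 17:00–17:30.
Carlos ∩ Mina ∩ Rania ∩ Zara: 11:30–12:00, 14:00–15:00, 17:00–17:30.
Total common minutes: 30 + 60 + 30 = 120.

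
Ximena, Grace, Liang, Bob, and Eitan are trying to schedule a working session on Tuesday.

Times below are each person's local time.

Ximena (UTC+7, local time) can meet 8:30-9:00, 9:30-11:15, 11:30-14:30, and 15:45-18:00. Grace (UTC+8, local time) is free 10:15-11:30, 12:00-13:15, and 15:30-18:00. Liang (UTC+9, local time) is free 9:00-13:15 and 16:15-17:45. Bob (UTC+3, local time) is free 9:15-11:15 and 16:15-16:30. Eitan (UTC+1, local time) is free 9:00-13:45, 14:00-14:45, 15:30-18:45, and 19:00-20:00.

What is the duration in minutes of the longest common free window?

Ximena → UTC: 01:30–02:00, 02:30–04:15, 04:30–07:30, 08:45–11:00.
Grace → UTC: 02:15–03:30, 04:00–05:15, 07:30–10:00.
Liang → UTC: 00:00–04:15, 07:15–08:45.
Bob → UTC: 06:15–08:15, 13:15–13:30.
Eitan → UTC: 08:00–12:45, 13:00–13:45, 14:30–17:45, 18:00–19:00.
Ximena ∩ Grace: 02:30–03:30, 04:00–04:15, 04:30–05:15, 08:45–10:00.
Ximena ∩ Grace ∩ Liang: 02:30–03:30, 04:00–04:15.
Ximena ∩ Grace ∩ Liang ∩ Bob: (none).
Ximena ∩ Grace ∩ Liang ∩ Bob ∩ Eitan: (none).
No common window.

0 minutes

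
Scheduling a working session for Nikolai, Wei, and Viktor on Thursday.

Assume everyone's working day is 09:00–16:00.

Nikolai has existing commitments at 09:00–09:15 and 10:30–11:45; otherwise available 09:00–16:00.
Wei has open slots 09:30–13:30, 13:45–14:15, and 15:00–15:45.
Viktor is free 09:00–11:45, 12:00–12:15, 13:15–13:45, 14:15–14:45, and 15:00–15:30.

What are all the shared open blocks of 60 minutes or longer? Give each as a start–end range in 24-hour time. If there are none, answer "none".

Nikolai free within 09:00–16:00: 09:15–10:30, 11:45–16:00.
Nikolai ∩ Wei: 09:30–10:30, 11:45–13:30, 13:45–14:15, 15:00–15:45.
Nikolai ∩ Wei ∩ Viktor: 09:30–10:30, 12:00–12:15, 13:15–13:30, 15:00–15:30.
Windows ≥ 60 min: 09:30–10:30.

09:30–10:30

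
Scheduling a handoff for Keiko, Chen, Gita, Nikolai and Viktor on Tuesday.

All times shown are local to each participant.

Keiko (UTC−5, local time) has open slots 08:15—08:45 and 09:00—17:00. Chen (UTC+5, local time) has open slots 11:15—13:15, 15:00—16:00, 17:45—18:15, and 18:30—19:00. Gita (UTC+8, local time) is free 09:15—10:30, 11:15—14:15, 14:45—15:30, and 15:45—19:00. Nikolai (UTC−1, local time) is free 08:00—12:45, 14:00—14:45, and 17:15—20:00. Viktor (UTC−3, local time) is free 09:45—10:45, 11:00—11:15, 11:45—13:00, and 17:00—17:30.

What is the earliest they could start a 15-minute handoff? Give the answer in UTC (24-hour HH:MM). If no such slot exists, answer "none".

none

Keiko → UTC: 13:15–13:45, 14:00–22:00.
Chen → UTC: 06:15–08:15, 10:00–11:00, 12:45–13:15, 13:30–14:00.
Gita → UTC: 01:15–02:30, 03:15–06:15, 06:45–07:30, 07:45–11:00.
Nikolai → UTC: 09:00–13:45, 15:00–15:45, 18:15–21:00.
Viktor → UTC: 12:45–13:45, 14:00–14:15, 14:45–16:00, 20:00–20:30.
Keiko ∩ Chen: 13:30–13:45.
Keiko ∩ Chen ∩ Gita: (none).
Keiko ∩ Chen ∩ Gita ∩ Nikolai: (none).
Keiko ∩ Chen ∩ Gita ∩ Nikolai ∩ Viktor: (none).
Windows ≥ 15 min: (none).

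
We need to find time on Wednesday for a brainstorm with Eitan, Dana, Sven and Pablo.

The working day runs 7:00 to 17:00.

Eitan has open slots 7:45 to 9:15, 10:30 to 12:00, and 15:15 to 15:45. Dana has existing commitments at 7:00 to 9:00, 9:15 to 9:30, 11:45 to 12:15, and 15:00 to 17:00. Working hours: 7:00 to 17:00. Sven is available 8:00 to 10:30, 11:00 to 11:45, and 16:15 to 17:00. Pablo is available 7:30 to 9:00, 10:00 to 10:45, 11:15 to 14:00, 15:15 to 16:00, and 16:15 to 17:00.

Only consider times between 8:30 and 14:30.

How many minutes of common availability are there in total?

30 minutes

Dana free within 07:00–17:00: 09:00–09:15, 09:30–11:45, 12:15–15:00.
Eitan ∩ Dana: 09:00–09:15, 10:30–11:45.
Eitan ∩ Dana ∩ Sven: 09:00–09:15, 11:00–11:45.
Eitan ∩ Dana ∩ Sven ∩ Pablo: 11:15–11:45.
Restricted to 08:30–14:30: 11:15–11:45.
Total common minutes: 30.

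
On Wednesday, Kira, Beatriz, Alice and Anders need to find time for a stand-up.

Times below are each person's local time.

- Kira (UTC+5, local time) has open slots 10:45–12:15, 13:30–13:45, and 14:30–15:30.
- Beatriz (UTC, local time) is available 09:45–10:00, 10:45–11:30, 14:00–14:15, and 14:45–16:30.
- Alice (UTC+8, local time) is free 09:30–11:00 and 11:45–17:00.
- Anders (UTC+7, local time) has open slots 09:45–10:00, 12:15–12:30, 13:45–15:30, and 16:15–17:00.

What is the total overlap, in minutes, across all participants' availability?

Kira → UTC: 05:45–07:15, 08:30–08:45, 09:30–10:30.
Beatriz → UTC: 09:45–10:00, 10:45–11:30, 14:00–14:15, 14:45–16:30.
Alice → UTC: 01:30–03:00, 03:45–09:00.
Anders → UTC: 02:45–03:00, 05:15–05:30, 06:45–08:30, 09:15–10:00.
Kira ∩ Beatriz: 09:45–10:00.
Kira ∩ Beatriz ∩ Alice: (none).
Kira ∩ Beatriz ∩ Alice ∩ Anders: (none).
Total common minutes: 0.

0 minutes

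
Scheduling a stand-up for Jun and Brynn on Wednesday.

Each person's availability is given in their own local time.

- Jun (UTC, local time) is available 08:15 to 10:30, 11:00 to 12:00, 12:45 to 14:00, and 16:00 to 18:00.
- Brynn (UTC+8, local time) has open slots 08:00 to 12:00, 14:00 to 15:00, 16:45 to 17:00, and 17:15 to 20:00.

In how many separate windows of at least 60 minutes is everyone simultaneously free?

Jun → UTC: 08:15–10:30, 11:00–12:00, 12:45–14:00, 16:00–18:00.
Brynn → UTC: 00:00–04:00, 06:00–07:00, 08:45–09:00, 09:15–12:00.
Jun ∩ Brynn: 08:45–09:00, 09:15–10:30, 11:00–12:00.
Windows ≥ 60 min: 09:15–10:30, 11:00–12:00.
That's 2 windows.

2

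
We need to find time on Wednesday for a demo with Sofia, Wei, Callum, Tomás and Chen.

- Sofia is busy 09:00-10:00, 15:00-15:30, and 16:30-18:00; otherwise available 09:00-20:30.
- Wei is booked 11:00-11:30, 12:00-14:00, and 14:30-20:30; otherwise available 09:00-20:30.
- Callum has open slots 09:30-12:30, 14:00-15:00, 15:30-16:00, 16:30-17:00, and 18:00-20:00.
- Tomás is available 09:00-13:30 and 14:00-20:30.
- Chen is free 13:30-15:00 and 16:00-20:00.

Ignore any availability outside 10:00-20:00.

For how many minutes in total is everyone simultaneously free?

Sofia free within 09:00–20:30: 10:00–15:00, 15:30–16:30, 18:00–20:30.
Wei free within 09:00–20:30: 09:00–11:00, 11:30–12:00, 14:00–14:30.
Sofia ∩ Wei: 10:00–11:00, 11:30–12:00, 14:00–14:30.
Sofia ∩ Wei ∩ Callum: 10:00–11:00, 11:30–12:00, 14:00–14:30.
Sofia ∩ Wei ∩ Callum ∩ Tomás: 10:00–11:00, 11:30–12:00, 14:00–14:30.
Sofia ∩ Wei ∩ Callum ∩ Tomás ∩ Chen: 14:00–14:30.
Restricted to 10:00–20:00: 14:00–14:30.
Total common minutes: 30.

30 minutes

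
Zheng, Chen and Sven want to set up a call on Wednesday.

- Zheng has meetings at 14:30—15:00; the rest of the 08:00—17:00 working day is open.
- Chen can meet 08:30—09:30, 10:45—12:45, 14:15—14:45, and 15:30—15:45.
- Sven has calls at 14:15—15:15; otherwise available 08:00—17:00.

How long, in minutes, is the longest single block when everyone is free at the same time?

Zheng free within 08:00–17:00: 08:00–14:30, 15:00–17:00.
Sven free within 08:00–17:00: 08:00–14:15, 15:15–17:00.
Zheng ∩ Chen: 08:30–09:30, 10:45–12:45, 14:15–14:30, 15:30–15:45.
Zheng ∩ Chen ∩ Sven: 08:30–09:30, 10:45–12:45, 15:30–15:45.
Common window lengths: 60, 120, 15 min; longest is 120.

120 minutes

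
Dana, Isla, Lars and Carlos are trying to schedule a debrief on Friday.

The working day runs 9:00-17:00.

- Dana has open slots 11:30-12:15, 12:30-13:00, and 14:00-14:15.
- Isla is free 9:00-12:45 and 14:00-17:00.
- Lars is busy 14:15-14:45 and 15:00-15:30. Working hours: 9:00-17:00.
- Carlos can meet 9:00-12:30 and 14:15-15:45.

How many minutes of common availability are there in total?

Lars free within 09:00–17:00: 09:00–14:15, 14:45–15:00, 15:30–17:00.
Dana ∩ Isla: 11:30–12:15, 12:30–12:45, 14:00–14:15.
Dana ∩ Isla ∩ Lars: 11:30–12:15, 12:30–12:45, 14:00–14:15.
Dana ∩ Isla ∩ Lars ∩ Carlos: 11:30–12:15.
Total common minutes: 45.

45 minutes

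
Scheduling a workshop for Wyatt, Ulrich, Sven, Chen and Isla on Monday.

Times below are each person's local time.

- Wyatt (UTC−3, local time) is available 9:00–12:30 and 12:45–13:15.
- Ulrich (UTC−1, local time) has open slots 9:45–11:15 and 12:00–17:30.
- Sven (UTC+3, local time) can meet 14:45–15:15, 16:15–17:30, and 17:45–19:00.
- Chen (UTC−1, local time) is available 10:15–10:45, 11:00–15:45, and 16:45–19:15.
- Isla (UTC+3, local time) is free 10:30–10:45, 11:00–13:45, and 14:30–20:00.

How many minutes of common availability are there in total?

150 minutes

Wyatt → UTC: 12:00–15:30, 15:45–16:15.
Ulrich → UTC: 10:45–12:15, 13:00–18:30.
Sven → UTC: 11:45–12:15, 13:15–14:30, 14:45–16:00.
Chen → UTC: 11:15–11:45, 12:00–16:45, 17:45–20:15.
Isla → UTC: 07:30–07:45, 08:00–10:45, 11:30–17:00.
Wyatt ∩ Ulrich: 12:00–12:15, 13:00–15:30, 15:45–16:15.
Wyatt ∩ Ulrich ∩ Sven: 12:00–12:15, 13:15–14:30, 14:45–15:30, 15:45–16:00.
Wyatt ∩ Ulrich ∩ Sven ∩ Chen: 12:00–12:15, 13:15–14:30, 14:45–15:30, 15:45–16:00.
Wyatt ∩ Ulrich ∩ Sven ∩ Chen ∩ Isla: 12:00–12:15, 13:15–14:30, 14:45–15:30, 15:45–16:00.
Total common minutes: 15 + 75 + 45 + 15 = 150.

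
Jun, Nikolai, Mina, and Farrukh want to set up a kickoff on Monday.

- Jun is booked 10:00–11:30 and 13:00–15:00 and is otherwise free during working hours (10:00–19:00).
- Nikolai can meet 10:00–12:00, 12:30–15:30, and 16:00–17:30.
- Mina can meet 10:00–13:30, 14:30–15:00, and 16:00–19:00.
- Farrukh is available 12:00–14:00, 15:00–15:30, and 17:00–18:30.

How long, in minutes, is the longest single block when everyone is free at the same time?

30 minutes

Jun free within 10:00–19:00: 11:30–13:00, 15:00–19:00.
Jun ∩ Nikolai: 11:30–12:00, 12:30–13:00, 15:00–15:30, 16:00–17:30.
Jun ∩ Nikolai ∩ Mina: 11:30–12:00, 12:30–13:00, 16:00–17:30.
Jun ∩ Nikolai ∩ Mina ∩ Farrukh: 12:30–13:00, 17:00–17:30.
Common window lengths: 30, 30 min; longest is 30.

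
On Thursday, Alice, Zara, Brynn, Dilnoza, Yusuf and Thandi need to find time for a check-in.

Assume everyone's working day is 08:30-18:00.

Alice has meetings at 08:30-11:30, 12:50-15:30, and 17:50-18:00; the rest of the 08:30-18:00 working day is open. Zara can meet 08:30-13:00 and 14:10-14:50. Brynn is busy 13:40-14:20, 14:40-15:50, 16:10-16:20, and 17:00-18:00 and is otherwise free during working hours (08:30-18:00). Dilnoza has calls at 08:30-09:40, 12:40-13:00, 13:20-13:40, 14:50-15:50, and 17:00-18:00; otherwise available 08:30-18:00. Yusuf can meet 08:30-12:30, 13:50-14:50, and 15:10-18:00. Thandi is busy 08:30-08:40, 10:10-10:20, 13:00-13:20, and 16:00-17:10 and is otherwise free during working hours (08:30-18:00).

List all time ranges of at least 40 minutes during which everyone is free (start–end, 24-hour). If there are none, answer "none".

Alice free within 08:30–18:00: 11:30–12:50, 15:30–17:50.
Brynn free within 08:30–18:00: 08:30–13:40, 14:20–14:40, 15:50–16:10, 16:20–17:00.
Dilnoza free within 08:30–18:00: 09:40–12:40, 13:00–13:20, 13:40–14:50, 15:50–17:00.
Thandi free within 08:30–18:00: 08:40–10:10, 10:20–13:00, 13:20–16:00, 17:10–18:00.
Alice ∩ Zara: 11:30–12:50.
Alice ∩ Zara ∩ Brynn: 11:30–12:50.
Alice ∩ Zara ∩ Brynn ∩ Dilnoza: 11:30–12:40.
Alice ∩ Zara ∩ Brynn ∩ Dilnoza ∩ Yusuf: 11:30–12:30.
Alice ∩ Zara ∩ Brynn ∩ Dilnoza ∩ Yusuf ∩ Thandi: 11:30–12:30.
Windows ≥ 40 min: 11:30–12:30.

11:30–12:30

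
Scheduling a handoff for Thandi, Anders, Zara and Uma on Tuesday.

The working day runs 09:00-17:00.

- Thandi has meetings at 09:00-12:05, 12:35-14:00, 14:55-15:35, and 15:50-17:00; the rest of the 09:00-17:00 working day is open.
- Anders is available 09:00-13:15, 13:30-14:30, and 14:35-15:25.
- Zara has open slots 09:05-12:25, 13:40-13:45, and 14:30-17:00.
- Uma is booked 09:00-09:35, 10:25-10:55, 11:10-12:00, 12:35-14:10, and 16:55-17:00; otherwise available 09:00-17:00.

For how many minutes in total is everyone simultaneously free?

Thandi free within 09:00–17:00: 12:05–12:35, 14:00–14:55, 15:35–15:50.
Uma free within 09:00–17:00: 09:35–10:25, 10:55–11:10, 12:00–12:35, 14:10–16:55.
Thandi ∩ Anders: 12:05–12:35, 14:00–14:30, 14:35–14:55.
Thandi ∩ Anders ∩ Zara: 12:05–12:25, 14:35–14:55.
Thandi ∩ Anders ∩ Zara ∩ Uma: 12:05–12:25, 14:35–14:55.
Total common minutes: 20 + 20 = 40.

40 minutes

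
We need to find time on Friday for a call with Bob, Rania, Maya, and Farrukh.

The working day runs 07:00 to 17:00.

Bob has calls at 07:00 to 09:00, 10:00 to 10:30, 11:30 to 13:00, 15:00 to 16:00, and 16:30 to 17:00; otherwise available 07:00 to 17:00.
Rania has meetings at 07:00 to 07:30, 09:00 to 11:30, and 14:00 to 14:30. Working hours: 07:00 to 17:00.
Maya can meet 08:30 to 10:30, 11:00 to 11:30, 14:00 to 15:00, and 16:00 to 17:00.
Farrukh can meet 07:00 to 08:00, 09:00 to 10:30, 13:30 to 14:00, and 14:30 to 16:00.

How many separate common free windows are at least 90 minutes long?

Bob free within 07:00–17:00: 09:00–10:00, 10:30–11:30, 13:00–15:00, 16:00–16:30.
Rania free within 07:00–17:00: 07:30–09:00, 11:30–14:00, 14:30–17:00.
Bob ∩ Rania: 13:00–14:00, 14:30–15:00, 16:00–16:30.
Bob ∩ Rania ∩ Maya: 14:30–15:00, 16:00–16:30.
Bob ∩ Rania ∩ Maya ∩ Farrukh: 14:30–15:00.
Windows ≥ 90 min: (none).
That's 0 windows.

0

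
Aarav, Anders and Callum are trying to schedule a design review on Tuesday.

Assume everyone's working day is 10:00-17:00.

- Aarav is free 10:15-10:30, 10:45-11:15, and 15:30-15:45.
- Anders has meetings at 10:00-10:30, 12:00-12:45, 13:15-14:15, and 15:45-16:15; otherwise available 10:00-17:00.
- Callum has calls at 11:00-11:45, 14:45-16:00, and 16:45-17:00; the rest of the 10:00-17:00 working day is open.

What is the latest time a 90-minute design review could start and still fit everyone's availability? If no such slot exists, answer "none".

Anders free within 10:00–17:00: 10:30–12:00, 12:45–13:15, 14:15–15:45, 16:15–17:00.
Callum free within 10:00–17:00: 10:00–11:00, 11:45–14:45, 16:00–16:45.
Aarav ∩ Anders: 10:45–11:15, 15:30–15:45.
Aarav ∩ Anders ∩ Callum: 10:45–11:00.
Windows ≥ 90 min: (none).

none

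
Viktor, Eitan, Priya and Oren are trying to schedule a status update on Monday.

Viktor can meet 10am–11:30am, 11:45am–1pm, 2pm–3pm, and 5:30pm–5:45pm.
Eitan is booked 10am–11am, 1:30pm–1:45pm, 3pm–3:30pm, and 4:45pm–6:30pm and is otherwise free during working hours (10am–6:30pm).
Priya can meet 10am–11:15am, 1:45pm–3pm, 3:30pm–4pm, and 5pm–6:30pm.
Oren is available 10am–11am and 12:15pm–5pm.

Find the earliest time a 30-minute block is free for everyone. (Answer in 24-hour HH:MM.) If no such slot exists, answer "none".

Eitan free within 10:00–18:30: 11:00–13:30, 13:45–15:00, 15:30–16:45.
Viktor ∩ Eitan: 11:00–11:30, 11:45–13:00, 14:00–15:00.
Viktor ∩ Eitan ∩ Priya: 11:00–11:15, 14:00–15:00.
Viktor ∩ Eitan ∩ Priya ∩ Oren: 14:00–15:00.
Windows ≥ 30 min: 14:00–15:00.
Earliest such window starts at 14:00.

14:00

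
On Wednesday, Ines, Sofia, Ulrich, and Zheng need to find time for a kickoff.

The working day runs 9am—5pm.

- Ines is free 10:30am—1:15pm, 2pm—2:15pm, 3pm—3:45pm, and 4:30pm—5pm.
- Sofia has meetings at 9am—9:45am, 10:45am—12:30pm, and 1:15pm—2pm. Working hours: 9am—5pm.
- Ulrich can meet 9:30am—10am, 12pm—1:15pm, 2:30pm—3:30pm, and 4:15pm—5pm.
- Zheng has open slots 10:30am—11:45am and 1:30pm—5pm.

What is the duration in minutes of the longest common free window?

Sofia free within 09:00–17:00: 09:45–10:45, 12:30–13:15, 14:00–17:00.
Ines ∩ Sofia: 10:30–10:45, 12:30–13:15, 14:00–14:15, 15:00–15:45, 16:30–17:00.
Ines ∩ Sofia ∩ Ulrich: 12:30–13:15, 15:00–15:30, 16:30–17:00.
Ines ∩ Sofia ∩ Ulrich ∩ Zheng: 15:00–15:30, 16:30–17:00.
Common window lengths: 30, 30 min; longest is 30.

30 minutes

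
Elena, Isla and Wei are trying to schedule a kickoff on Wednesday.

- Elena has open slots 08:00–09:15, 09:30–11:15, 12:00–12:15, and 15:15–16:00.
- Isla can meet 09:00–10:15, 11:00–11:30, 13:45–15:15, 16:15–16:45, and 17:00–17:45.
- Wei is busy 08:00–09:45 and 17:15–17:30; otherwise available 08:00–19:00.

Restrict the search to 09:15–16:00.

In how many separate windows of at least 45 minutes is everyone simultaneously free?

0

Wei free within 08:00–19:00: 09:45–17:15, 17:30–19:00.
Elena ∩ Isla: 09:00–09:15, 09:30–10:15, 11:00–11:15.
Elena ∩ Isla ∩ Wei: 09:45–10:15, 11:00–11:15.
Restricted to 09:15–16:00: 09:45–10:15, 11:00–11:15.
Windows ≥ 45 min: (none).
That's 0 windows.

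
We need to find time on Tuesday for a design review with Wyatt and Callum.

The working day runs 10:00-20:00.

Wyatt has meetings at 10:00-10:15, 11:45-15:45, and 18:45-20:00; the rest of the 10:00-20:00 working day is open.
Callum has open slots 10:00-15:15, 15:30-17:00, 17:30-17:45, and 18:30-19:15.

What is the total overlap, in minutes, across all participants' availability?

195 minutes

Wyatt free within 10:00–20:00: 10:15–11:45, 15:45–18:45.
Wyatt ∩ Callum: 10:15–11:45, 15:45–17:00, 17:30–17:45, 18:30–18:45.
Total common minutes: 90 + 75 + 15 + 15 = 195.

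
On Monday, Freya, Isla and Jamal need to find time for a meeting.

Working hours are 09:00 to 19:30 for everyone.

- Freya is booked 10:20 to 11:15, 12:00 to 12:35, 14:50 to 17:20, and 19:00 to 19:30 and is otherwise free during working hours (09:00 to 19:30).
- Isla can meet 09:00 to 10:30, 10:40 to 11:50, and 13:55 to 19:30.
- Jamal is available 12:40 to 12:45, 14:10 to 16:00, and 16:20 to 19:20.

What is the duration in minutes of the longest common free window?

100 minutes

Freya free within 09:00–19:30: 09:00–10:20, 11:15–12:00, 12:35–14:50, 17:20–19:00.
Freya ∩ Isla: 09:00–10:20, 11:15–11:50, 13:55–14:50, 17:20–19:00.
Freya ∩ Isla ∩ Jamal: 14:10–14:50, 17:20–19:00.
Common window lengths: 40, 100 min; longest is 100.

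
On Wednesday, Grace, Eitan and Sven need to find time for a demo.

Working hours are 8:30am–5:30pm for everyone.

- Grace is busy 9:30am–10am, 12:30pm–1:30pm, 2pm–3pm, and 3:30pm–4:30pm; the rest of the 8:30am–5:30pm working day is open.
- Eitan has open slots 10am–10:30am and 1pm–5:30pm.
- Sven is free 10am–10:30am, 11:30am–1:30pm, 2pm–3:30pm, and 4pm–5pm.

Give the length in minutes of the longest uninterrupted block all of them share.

Grace free within 08:30–17:30: 08:30–09:30, 10:00–12:30, 13:30–14:00, 15:00–15:30, 16:30–17:30.
Grace ∩ Eitan: 10:00–10:30, 13:30–14:00, 15:00–15:30, 16:30–17:30.
Grace ∩ Eitan ∩ Sven: 10:00–10:30, 15:00–15:30, 16:30–17:00.
Common window lengths: 30, 30, 30 min; longest is 30.

30 minutes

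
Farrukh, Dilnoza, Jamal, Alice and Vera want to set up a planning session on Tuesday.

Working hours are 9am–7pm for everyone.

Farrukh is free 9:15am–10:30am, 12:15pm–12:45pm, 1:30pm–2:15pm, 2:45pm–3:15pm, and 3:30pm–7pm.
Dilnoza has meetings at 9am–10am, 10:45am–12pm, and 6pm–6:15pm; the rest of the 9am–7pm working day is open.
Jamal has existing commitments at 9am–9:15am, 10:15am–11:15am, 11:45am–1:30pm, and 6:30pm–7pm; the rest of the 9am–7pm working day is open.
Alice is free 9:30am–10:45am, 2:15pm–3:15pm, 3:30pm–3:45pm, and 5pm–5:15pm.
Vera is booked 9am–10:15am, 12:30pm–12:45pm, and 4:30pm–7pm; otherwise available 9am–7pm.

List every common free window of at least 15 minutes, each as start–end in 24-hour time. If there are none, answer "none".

14:45–15:15, 15:30–15:45

Dilnoza free within 09:00–19:00: 10:00–10:45, 12:00–18:00, 18:15–19:00.
Jamal free within 09:00–19:00: 09:15–10:15, 11:15–11:45, 13:30–18:30.
Vera free within 09:00–19:00: 10:15–12:30, 12:45–16:30.
Farrukh ∩ Dilnoza: 10:00–10:30, 12:15–12:45, 13:30–14:15, 14:45–15:15, 15:30–18:00, 18:15–19:00.
Farrukh ∩ Dilnoza ∩ Jamal: 10:00–10:15, 13:30–14:15, 14:45–15:15, 15:30–18:00, 18:15–18:30.
Farrukh ∩ Dilnoza ∩ Jamal ∩ Alice: 10:00–10:15, 14:45–15:15, 15:30–15:45, 17:00–17:15.
Farrukh ∩ Dilnoza ∩ Jamal ∩ Alice ∩ Vera: 14:45–15:15, 15:30–15:45.
Windows ≥ 15 min: 14:45–15:15, 15:30–15:45.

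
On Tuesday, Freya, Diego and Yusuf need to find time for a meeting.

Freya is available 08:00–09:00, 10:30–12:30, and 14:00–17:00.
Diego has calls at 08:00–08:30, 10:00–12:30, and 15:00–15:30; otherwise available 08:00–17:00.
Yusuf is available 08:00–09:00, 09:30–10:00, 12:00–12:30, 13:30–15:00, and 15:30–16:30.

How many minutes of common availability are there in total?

150 minutes

Diego free within 08:00–17:00: 08:30–10:00, 12:30–15:00, 15:30–17:00.
Freya ∩ Diego: 08:30–09:00, 14:00–15:00, 15:30–17:00.
Freya ∩ Diego ∩ Yusuf: 08:30–09:00, 14:00–15:00, 15:30–16:30.
Total common minutes: 30 + 60 + 60 = 150.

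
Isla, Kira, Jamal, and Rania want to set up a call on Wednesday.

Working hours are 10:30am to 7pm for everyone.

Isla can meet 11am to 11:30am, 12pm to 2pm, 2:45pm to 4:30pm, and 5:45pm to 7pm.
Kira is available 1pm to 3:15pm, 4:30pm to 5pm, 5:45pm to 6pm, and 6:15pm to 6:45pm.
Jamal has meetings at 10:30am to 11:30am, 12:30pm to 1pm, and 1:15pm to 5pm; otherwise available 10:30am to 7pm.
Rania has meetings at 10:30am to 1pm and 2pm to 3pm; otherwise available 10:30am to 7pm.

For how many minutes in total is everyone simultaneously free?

60 minutes

Jamal free within 10:30–19:00: 11:30–12:30, 13:00–13:15, 17:00–19:00.
Rania free within 10:30–19:00: 13:00–14:00, 15:00–19:00.
Isla ∩ Kira: 13:00–14:00, 14:45–15:15, 17:45–18:00, 18:15–18:45.
Isla ∩ Kira ∩ Jamal: 13:00–13:15, 17:45–18:00, 18:15–18:45.
Isla ∩ Kira ∩ Jamal ∩ Rania: 13:00–13:15, 17:45–18:00, 18:15–18:45.
Total common minutes: 15 + 15 + 30 = 60.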